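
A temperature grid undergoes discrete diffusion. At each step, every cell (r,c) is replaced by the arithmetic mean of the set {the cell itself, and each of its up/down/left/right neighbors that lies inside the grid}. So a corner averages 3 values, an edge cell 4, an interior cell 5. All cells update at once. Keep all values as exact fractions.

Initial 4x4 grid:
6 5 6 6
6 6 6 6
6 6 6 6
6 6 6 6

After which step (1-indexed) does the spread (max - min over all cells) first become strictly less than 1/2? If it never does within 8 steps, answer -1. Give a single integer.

Step 1: max=6, min=17/3, spread=1/3
  -> spread < 1/2 first at step 1
Step 2: max=6, min=689/120, spread=31/120
Step 3: max=6, min=6269/1080, spread=211/1080
Step 4: max=6, min=631157/108000, spread=16843/108000
Step 5: max=53921/9000, min=5693357/972000, spread=130111/972000
Step 6: max=3232841/540000, min=171317633/29160000, spread=3255781/29160000
Step 7: max=3228893/540000, min=5148446309/874800000, spread=82360351/874800000
Step 8: max=580693559/97200000, min=154712683109/26244000000, spread=2074577821/26244000000

Answer: 1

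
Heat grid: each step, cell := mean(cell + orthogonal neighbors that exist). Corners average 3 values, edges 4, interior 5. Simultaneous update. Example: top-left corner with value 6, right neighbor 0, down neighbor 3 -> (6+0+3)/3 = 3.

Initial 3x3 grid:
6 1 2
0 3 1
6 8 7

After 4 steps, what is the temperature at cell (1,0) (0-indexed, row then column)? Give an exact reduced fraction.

Step 1: cell (1,0) = 15/4
Step 2: cell (1,0) = 267/80
Step 3: cell (1,0) = 17869/4800
Step 4: cell (1,0) = 343481/96000
Full grid after step 4:
  411037/129600 641551/216000 393787/129600
  343481/96000 163081/45000 2994079/864000
  539837/129600 295517/72000 530587/129600

Answer: 343481/96000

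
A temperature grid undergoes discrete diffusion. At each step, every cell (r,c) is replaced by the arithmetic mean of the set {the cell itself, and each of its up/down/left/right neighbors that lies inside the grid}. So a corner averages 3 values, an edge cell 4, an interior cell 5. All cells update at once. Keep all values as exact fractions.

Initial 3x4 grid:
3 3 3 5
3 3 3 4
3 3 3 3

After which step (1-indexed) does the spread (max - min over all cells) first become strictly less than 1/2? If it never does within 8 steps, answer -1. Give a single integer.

Step 1: max=4, min=3, spread=1
Step 2: max=15/4, min=3, spread=3/4
Step 3: max=2579/720, min=3, spread=419/720
Step 4: max=150803/43200, min=679/225, spread=4087/8640
  -> spread < 1/2 first at step 4
Step 5: max=328831/96000, min=164449/54000, spread=65659/172800
Step 6: max=525830263/155520000, min=1658551/540000, spread=1926703/6220800
Step 7: max=31236366517/9331200000, min=300926677/97200000, spread=93896221/373248000
Step 8: max=620036380501/186624000000, min=36352946711/11664000000, spread=61422773/298598400

Answer: 4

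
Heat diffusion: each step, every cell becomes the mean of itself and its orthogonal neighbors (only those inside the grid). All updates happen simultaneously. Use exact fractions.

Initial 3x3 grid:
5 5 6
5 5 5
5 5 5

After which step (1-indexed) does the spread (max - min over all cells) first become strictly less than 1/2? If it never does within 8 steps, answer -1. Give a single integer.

Answer: 1

Derivation:
Step 1: max=16/3, min=5, spread=1/3
  -> spread < 1/2 first at step 1
Step 2: max=95/18, min=5, spread=5/18
Step 3: max=1121/216, min=5, spread=41/216
Step 4: max=66931/12960, min=1811/360, spread=347/2592
Step 5: max=3994937/777600, min=18157/3600, spread=2921/31104
Step 6: max=239108539/46656000, min=2185483/432000, spread=24611/373248
Step 7: max=14315522033/2799360000, min=49256741/9720000, spread=207329/4478976
Step 8: max=857837952451/167961600000, min=2630801599/518400000, spread=1746635/53747712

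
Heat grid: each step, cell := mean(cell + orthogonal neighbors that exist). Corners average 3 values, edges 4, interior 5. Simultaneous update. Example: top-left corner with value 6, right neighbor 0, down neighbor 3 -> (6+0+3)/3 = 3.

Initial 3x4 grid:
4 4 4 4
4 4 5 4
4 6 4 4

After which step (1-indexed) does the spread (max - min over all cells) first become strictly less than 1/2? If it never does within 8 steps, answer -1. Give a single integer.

Answer: 3

Derivation:
Step 1: max=19/4, min=4, spread=3/4
Step 2: max=1111/240, min=4, spread=151/240
Step 3: max=9601/2160, min=1487/360, spread=679/2160
  -> spread < 1/2 first at step 3
Step 4: max=953341/216000, min=90461/21600, spread=48731/216000
Step 5: max=4239923/972000, min=10902883/2592000, spread=242147/1555200
Step 6: max=421988747/97200000, min=274254073/64800000, spread=848611/7776000
Step 7: max=30264768781/6998400000, min=39580780783/9331200000, spread=92669311/1119744000
Step 8: max=1810618014779/419904000000, min=2381605729997/559872000000, spread=781238953/13436928000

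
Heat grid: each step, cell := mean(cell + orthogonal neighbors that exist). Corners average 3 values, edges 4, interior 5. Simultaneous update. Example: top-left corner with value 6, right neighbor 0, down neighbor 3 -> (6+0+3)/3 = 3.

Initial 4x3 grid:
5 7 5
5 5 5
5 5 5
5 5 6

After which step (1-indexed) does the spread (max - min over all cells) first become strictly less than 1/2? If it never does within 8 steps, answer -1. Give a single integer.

Answer: 3

Derivation:
Step 1: max=17/3, min=5, spread=2/3
Step 2: max=667/120, min=5, spread=67/120
Step 3: max=11719/2160, min=731/144, spread=377/1080
  -> spread < 1/2 first at step 3
Step 4: max=2323291/432000, min=8203/1600, spread=108481/432000
Step 5: max=20786231/3888000, min=13310759/2592000, spread=328037/1555200
Step 6: max=8273394331/1555200000, min=802520021/155520000, spread=248194121/1555200000
Step 7: max=74283117821/13996800000, min=16085482013/3110400000, spread=151875901/1119744000
Step 8: max=4445141895439/839808000000, min=2903104390501/559872000000, spread=289552991/2687385600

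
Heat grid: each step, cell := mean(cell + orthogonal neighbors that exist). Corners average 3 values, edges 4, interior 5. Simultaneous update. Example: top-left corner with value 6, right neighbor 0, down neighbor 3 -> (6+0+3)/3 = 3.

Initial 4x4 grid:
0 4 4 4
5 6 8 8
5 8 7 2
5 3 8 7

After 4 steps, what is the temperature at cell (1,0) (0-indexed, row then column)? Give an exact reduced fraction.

Step 1: cell (1,0) = 4
Step 2: cell (1,0) = 379/80
Step 3: cell (1,0) = 11057/2400
Step 4: cell (1,0) = 349187/72000
Full grid after step 4:
  3571/800 21677/4500 704/135 22109/4050
  349187/72000 309139/60000 31507/5625 3859/675
  1124417/216000 252503/45000 1057363/180000 32209/5400
  88469/16200 1226147/216000 51547/8640 77789/12960

Answer: 349187/72000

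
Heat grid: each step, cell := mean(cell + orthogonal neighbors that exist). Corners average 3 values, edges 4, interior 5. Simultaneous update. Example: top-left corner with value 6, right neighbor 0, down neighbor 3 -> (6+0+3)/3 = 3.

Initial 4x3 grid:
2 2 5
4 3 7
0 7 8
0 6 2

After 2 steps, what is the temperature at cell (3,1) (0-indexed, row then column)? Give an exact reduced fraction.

Step 1: cell (3,1) = 15/4
Step 2: cell (3,1) = 953/240
Full grid after step 2:
  95/36 56/15 161/36
  46/15 102/25 1261/240
  59/20 219/50 1313/240
  17/6 953/240 181/36

Answer: 953/240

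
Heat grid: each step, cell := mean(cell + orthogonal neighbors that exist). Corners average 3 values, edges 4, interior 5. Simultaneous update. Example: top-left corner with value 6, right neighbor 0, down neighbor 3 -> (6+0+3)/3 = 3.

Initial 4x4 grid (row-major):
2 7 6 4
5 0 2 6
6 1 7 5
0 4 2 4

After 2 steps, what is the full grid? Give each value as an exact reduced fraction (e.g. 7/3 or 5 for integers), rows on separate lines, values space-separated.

Answer: 35/9 97/24 541/120 43/9
167/48 89/25 98/25 1157/240
791/240 59/20 419/100 1009/240
97/36 97/30 49/15 161/36

Derivation:
After step 1:
  14/3 15/4 19/4 16/3
  13/4 3 21/5 17/4
  3 18/5 17/5 11/2
  10/3 7/4 17/4 11/3
After step 2:
  35/9 97/24 541/120 43/9
  167/48 89/25 98/25 1157/240
  791/240 59/20 419/100 1009/240
  97/36 97/30 49/15 161/36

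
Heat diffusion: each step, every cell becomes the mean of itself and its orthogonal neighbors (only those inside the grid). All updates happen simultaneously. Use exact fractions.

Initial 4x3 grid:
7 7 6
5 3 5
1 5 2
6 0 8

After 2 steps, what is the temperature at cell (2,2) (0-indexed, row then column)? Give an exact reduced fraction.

Step 1: cell (2,2) = 5
Step 2: cell (2,2) = 109/30
Full grid after step 2:
  193/36 277/48 21/4
  235/48 419/100 5
  767/240 106/25 109/30
  34/9 757/240 157/36

Answer: 109/30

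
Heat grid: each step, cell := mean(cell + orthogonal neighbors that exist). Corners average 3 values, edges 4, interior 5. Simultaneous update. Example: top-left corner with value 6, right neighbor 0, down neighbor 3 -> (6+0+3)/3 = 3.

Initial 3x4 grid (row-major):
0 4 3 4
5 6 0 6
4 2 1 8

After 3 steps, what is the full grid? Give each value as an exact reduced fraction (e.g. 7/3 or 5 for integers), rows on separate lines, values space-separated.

After step 1:
  3 13/4 11/4 13/3
  15/4 17/5 16/5 9/2
  11/3 13/4 11/4 5
After step 2:
  10/3 31/10 203/60 139/36
  829/240 337/100 83/25 511/120
  32/9 49/15 71/20 49/12
After step 3:
  791/240 989/300 6149/1800 4141/1080
  49367/14400 19813/6000 10729/3000 27941/7200
  7399/2160 773/225 711/200 1427/360

Answer: 791/240 989/300 6149/1800 4141/1080
49367/14400 19813/6000 10729/3000 27941/7200
7399/2160 773/225 711/200 1427/360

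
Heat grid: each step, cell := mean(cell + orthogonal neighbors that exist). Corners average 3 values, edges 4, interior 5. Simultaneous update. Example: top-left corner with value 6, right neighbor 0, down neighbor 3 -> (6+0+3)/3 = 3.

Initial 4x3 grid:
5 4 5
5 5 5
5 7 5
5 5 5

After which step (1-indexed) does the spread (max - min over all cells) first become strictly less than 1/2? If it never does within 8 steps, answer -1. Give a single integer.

Step 1: max=11/2, min=14/3, spread=5/6
Step 2: max=271/50, min=173/36, spread=553/900
Step 3: max=12787/2400, min=70207/14400, spread=1303/2880
  -> spread < 1/2 first at step 3
Step 4: max=114167/21600, min=640637/129600, spread=8873/25920
Step 5: max=45534427/8640000, min=257821687/51840000, spread=123079/414720
Step 6: max=2717847593/518400000, min=15578917733/3110400000, spread=29126713/124416000
Step 7: max=162642726787/31104000000, min=938278092847/186624000000, spread=300626143/1492992000
Step 8: max=9726156723233/1866240000000, min=56514930885773/11197440000000, spread=14736075629/89579520000

Answer: 3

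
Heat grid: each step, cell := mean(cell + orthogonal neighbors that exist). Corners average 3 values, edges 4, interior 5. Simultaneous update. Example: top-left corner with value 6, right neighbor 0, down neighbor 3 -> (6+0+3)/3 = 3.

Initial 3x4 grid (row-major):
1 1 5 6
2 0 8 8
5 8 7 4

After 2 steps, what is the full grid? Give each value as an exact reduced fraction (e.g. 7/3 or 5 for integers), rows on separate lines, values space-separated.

Answer: 61/36 713/240 1121/240 107/18
91/30 363/100 553/100 743/120
4 411/80 1421/240 235/36

Derivation:
After step 1:
  4/3 7/4 5 19/3
  2 19/5 28/5 13/2
  5 5 27/4 19/3
After step 2:
  61/36 713/240 1121/240 107/18
  91/30 363/100 553/100 743/120
  4 411/80 1421/240 235/36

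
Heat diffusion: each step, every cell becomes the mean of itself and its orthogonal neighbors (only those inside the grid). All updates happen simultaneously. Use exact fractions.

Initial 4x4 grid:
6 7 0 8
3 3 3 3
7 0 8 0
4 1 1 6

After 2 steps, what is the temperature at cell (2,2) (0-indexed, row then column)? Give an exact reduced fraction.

Answer: 357/100

Derivation:
Step 1: cell (2,2) = 12/5
Step 2: cell (2,2) = 357/100
Full grid after step 2:
  169/36 511/120 467/120 35/9
  1007/240 383/100 17/5 889/240
  321/80 72/25 357/100 749/240
  3 133/40 307/120 127/36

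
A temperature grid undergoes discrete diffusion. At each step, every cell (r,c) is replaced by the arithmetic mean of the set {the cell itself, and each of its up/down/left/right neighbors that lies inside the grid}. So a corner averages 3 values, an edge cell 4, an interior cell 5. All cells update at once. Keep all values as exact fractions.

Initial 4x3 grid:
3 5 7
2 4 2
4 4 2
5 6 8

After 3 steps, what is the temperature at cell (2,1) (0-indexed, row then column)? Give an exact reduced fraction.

Step 1: cell (2,1) = 4
Step 2: cell (2,1) = 209/50
Step 3: cell (2,1) = 12781/3000
Full grid after step 3:
  8099/2160 19241/4800 4457/1080
  13537/3600 3887/1000 29599/7200
  2467/600 12781/3000 31379/7200
  665/144 68623/14400 1031/216

Answer: 12781/3000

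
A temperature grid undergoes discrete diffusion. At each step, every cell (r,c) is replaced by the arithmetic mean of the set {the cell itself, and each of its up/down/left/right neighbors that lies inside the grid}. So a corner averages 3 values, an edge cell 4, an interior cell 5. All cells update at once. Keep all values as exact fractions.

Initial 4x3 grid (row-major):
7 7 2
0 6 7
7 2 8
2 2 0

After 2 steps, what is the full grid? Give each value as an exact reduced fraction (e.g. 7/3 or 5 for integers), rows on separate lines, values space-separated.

Answer: 91/18 199/40 199/36
1009/240 513/100 74/15
197/48 179/50 55/12
95/36 27/8 109/36

Derivation:
After step 1:
  14/3 11/2 16/3
  5 22/5 23/4
  11/4 5 17/4
  11/3 3/2 10/3
After step 2:
  91/18 199/40 199/36
  1009/240 513/100 74/15
  197/48 179/50 55/12
  95/36 27/8 109/36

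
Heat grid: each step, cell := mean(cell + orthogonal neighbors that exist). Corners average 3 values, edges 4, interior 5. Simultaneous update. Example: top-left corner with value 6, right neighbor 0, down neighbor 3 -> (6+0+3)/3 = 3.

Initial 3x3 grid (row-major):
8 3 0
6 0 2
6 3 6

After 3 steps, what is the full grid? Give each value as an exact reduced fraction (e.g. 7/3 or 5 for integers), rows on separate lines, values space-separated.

Answer: 8863/2160 47131/14400 5683/2160
15239/3600 3487/1000 2491/900
3121/720 53231/14400 6823/2160

Derivation:
After step 1:
  17/3 11/4 5/3
  5 14/5 2
  5 15/4 11/3
After step 2:
  161/36 773/240 77/36
  277/60 163/50 38/15
  55/12 913/240 113/36
After step 3:
  8863/2160 47131/14400 5683/2160
  15239/3600 3487/1000 2491/900
  3121/720 53231/14400 6823/2160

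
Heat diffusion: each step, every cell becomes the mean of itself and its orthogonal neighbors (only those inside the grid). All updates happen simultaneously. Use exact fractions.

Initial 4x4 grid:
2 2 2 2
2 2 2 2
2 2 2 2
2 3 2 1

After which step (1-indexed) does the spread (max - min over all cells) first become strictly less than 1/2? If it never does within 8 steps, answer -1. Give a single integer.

Step 1: max=7/3, min=5/3, spread=2/3
Step 2: max=527/240, min=65/36, spread=281/720
  -> spread < 1/2 first at step 2
Step 3: max=4697/2160, min=203/108, spread=637/2160
Step 4: max=138107/64800, min=31153/16200, spread=2699/12960
Step 5: max=4100081/1944000, min=946441/486000, spread=314317/1944000
Step 6: max=121781699/58320000, min=76308713/38880000, spread=14637259/116640000
Step 7: max=3628757297/1749600000, min=11512108657/5832000000, spread=1751246999/17496000000
Step 8: max=108249777707/52488000000, min=115561187143/58320000000, spread=42447092783/524880000000

Answer: 2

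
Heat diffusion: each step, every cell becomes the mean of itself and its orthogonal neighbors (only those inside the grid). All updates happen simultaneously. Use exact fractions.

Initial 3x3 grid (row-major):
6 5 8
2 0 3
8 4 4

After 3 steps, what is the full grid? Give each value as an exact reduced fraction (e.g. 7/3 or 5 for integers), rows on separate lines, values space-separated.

Answer: 9083/2160 61691/14400 4609/1080
2459/600 3957/1000 19397/4800
538/135 1763/450 8263/2160

Derivation:
After step 1:
  13/3 19/4 16/3
  4 14/5 15/4
  14/3 4 11/3
After step 2:
  157/36 1033/240 83/18
  79/20 193/50 311/80
  38/9 227/60 137/36
After step 3:
  9083/2160 61691/14400 4609/1080
  2459/600 3957/1000 19397/4800
  538/135 1763/450 8263/2160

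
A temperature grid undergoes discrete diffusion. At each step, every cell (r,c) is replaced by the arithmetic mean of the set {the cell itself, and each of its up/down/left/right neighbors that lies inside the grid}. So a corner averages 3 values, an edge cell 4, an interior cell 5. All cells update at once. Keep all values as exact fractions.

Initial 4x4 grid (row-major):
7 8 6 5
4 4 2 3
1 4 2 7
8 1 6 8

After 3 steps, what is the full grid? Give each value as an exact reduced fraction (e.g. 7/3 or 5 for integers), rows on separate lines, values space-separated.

After step 1:
  19/3 25/4 21/4 14/3
  4 22/5 17/5 17/4
  17/4 12/5 21/5 5
  10/3 19/4 17/4 7
After step 2:
  199/36 667/120 587/120 85/18
  1139/240 409/100 43/10 1039/240
  839/240 4 77/20 409/80
  37/9 221/60 101/20 65/12
After step 3:
  11399/2160 18061/3600 701/144 10039/2160
  32147/7200 27233/6000 25753/6000 6647/1440
  5887/1440 22943/6000 357/80 449/96
  8129/2160 379/90 9/2 3739/720

Answer: 11399/2160 18061/3600 701/144 10039/2160
32147/7200 27233/6000 25753/6000 6647/1440
5887/1440 22943/6000 357/80 449/96
8129/2160 379/90 9/2 3739/720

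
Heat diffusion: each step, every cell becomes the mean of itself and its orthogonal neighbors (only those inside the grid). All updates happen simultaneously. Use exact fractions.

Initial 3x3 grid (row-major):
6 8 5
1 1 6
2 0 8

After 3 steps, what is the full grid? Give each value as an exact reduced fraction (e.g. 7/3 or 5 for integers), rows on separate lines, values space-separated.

After step 1:
  5 5 19/3
  5/2 16/5 5
  1 11/4 14/3
After step 2:
  25/6 293/60 49/9
  117/40 369/100 24/5
  25/12 697/240 149/36
After step 3:
  479/120 8183/1800 2723/540
  2573/800 7681/2000 2711/600
  211/80 46139/14400 8527/2160

Answer: 479/120 8183/1800 2723/540
2573/800 7681/2000 2711/600
211/80 46139/14400 8527/2160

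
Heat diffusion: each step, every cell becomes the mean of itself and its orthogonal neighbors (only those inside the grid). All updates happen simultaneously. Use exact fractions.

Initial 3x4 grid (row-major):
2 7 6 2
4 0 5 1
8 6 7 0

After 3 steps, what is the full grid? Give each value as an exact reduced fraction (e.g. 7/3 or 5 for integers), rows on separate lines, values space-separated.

After step 1:
  13/3 15/4 5 3
  7/2 22/5 19/5 2
  6 21/4 9/2 8/3
After step 2:
  139/36 1049/240 311/80 10/3
  547/120 207/50 197/50 43/15
  59/12 403/80 973/240 55/18
After step 3:
  9209/2160 29267/7200 9319/2400 269/80
  31457/7200 3307/750 11333/3000 2969/900
  387/80 10889/2400 28957/7200 7183/2160

Answer: 9209/2160 29267/7200 9319/2400 269/80
31457/7200 3307/750 11333/3000 2969/900
387/80 10889/2400 28957/7200 7183/2160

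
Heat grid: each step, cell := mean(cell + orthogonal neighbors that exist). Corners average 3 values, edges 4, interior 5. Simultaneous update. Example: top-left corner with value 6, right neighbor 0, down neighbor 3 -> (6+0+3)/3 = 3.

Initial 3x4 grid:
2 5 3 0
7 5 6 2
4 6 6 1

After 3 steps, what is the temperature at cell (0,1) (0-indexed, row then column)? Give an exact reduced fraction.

Answer: 30247/7200

Derivation:
Step 1: cell (0,1) = 15/4
Step 2: cell (0,1) = 1063/240
Step 3: cell (0,1) = 30247/7200
Full grid after step 3:
  10003/2160 30247/7200 25867/7200 3107/1080
  34817/7200 28601/6000 11633/3000 45989/14400
  5639/1080 4409/900 1719/400 841/240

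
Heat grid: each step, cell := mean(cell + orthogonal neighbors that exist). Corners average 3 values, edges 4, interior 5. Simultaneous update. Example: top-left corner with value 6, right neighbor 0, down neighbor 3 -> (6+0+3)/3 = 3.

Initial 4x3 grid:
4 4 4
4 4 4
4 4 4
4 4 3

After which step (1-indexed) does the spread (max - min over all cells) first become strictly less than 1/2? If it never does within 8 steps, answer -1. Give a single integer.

Answer: 1

Derivation:
Step 1: max=4, min=11/3, spread=1/3
  -> spread < 1/2 first at step 1
Step 2: max=4, min=67/18, spread=5/18
Step 3: max=4, min=823/216, spread=41/216
Step 4: max=4, min=99463/25920, spread=4217/25920
Step 5: max=28721/7200, min=6011651/1555200, spread=38417/311040
Step 6: max=573403/144000, min=362047789/93312000, spread=1903471/18662400
Step 7: max=17164241/4320000, min=21793890911/5598720000, spread=18038617/223948800
Step 8: max=1542273241/388800000, min=1310424617149/335923200000, spread=883978523/13436928000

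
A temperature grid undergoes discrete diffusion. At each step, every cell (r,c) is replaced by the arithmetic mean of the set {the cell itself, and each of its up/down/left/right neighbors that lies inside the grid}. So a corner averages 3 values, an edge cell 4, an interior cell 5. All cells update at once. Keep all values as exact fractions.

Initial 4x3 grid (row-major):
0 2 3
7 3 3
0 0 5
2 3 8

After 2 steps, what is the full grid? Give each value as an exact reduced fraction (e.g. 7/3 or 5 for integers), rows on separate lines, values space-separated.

After step 1:
  3 2 8/3
  5/2 3 7/2
  9/4 11/5 4
  5/3 13/4 16/3
After step 2:
  5/2 8/3 49/18
  43/16 66/25 79/24
  517/240 147/50 451/120
  43/18 249/80 151/36

Answer: 5/2 8/3 49/18
43/16 66/25 79/24
517/240 147/50 451/120
43/18 249/80 151/36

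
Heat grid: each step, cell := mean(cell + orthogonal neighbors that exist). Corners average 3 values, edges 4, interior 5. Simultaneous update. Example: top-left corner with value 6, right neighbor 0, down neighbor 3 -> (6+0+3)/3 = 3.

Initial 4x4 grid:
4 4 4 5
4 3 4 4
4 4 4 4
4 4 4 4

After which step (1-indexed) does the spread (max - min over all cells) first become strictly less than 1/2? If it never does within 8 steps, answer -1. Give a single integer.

Step 1: max=13/3, min=15/4, spread=7/12
Step 2: max=77/18, min=189/50, spread=112/225
  -> spread < 1/2 first at step 2
Step 3: max=8933/2160, min=9233/2400, spread=6233/21600
Step 4: max=266111/64800, min=83783/21600, spread=7381/32400
Step 5: max=7895981/1944000, min=8412041/2160000, spread=3251441/19440000
Step 6: max=47177263/11664000, min=76045691/19440000, spread=3874621/29160000
Step 7: max=7043612993/1749600000, min=7621550633/1944000000, spread=1842174233/17496000000
Step 8: max=210764390771/52488000000, min=229230276347/58320000000, spread=44571420587/524880000000

Answer: 2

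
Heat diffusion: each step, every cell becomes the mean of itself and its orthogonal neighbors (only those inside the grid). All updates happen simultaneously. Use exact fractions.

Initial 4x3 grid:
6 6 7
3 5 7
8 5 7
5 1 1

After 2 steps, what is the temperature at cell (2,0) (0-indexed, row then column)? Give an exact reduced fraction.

Answer: 1237/240

Derivation:
Step 1: cell (2,0) = 21/4
Step 2: cell (2,0) = 1237/240
Full grid after step 2:
  11/2 343/60 115/18
  419/80 142/25 701/120
  1237/240 473/100 197/40
  155/36 119/30 11/3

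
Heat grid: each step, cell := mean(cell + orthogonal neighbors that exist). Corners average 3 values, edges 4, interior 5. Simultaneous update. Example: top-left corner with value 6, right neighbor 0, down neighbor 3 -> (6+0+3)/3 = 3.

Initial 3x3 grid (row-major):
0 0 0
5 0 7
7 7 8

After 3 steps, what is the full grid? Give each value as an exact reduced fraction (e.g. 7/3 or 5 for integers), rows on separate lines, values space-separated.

After step 1:
  5/3 0 7/3
  3 19/5 15/4
  19/3 11/2 22/3
After step 2:
  14/9 39/20 73/36
  37/10 321/100 1033/240
  89/18 689/120 199/36
After step 3:
  1297/540 2623/1200 5963/2160
  1341/400 22687/6000 54251/14400
  5179/1080 34963/7200 11213/2160

Answer: 1297/540 2623/1200 5963/2160
1341/400 22687/6000 54251/14400
5179/1080 34963/7200 11213/2160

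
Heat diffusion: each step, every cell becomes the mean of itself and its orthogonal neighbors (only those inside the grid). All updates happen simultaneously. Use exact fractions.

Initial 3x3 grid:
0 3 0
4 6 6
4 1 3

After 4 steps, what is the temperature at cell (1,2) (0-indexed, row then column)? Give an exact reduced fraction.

Step 1: cell (1,2) = 15/4
Step 2: cell (1,2) = 169/48
Step 3: cell (1,2) = 9683/2880
Step 4: cell (1,2) = 574561/172800
Full grid after step 4:
  78533/25920 534211/172800 6839/2160
  274793/86400 58483/18000 574561/172800
  893/270 292943/86400 88943/25920

Answer: 574561/172800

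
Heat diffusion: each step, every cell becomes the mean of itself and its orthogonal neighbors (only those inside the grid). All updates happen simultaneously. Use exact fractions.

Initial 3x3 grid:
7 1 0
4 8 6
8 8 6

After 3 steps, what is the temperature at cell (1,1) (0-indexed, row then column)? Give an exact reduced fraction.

Step 1: cell (1,1) = 27/5
Step 2: cell (1,1) = 573/100
Step 3: cell (1,1) = 32131/6000
Full grid after step 3:
  3493/720 8261/1800 2261/540
  83963/14400 32131/6000 389/75
  13849/2160 46169/7200 6407/1080

Answer: 32131/6000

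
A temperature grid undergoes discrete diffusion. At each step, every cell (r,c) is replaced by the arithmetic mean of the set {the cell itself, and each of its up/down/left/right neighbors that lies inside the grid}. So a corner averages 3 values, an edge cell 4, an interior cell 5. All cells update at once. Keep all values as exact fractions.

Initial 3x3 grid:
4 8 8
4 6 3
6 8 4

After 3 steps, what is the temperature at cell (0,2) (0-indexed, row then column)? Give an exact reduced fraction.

Step 1: cell (0,2) = 19/3
Step 2: cell (0,2) = 217/36
Step 3: cell (0,2) = 12683/2160
Full grid after step 3:
  6169/1080 42013/7200 12683/2160
  20269/3600 34237/6000 81901/14400
  169/30 1687/300 1337/240

Answer: 12683/2160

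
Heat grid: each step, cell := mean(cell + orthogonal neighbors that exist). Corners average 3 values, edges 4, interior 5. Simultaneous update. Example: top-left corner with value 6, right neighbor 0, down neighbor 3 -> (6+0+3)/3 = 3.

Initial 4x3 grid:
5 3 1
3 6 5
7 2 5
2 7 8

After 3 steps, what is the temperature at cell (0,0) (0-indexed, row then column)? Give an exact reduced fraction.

Step 1: cell (0,0) = 11/3
Step 2: cell (0,0) = 38/9
Step 3: cell (0,0) = 4259/1080
Full grid after step 3:
  4259/1080 57359/14400 337/90
  31747/7200 24721/6000 10499/2400
  32297/7200 9887/2000 34747/7200
  5377/1080 8011/1600 2941/540

Answer: 4259/1080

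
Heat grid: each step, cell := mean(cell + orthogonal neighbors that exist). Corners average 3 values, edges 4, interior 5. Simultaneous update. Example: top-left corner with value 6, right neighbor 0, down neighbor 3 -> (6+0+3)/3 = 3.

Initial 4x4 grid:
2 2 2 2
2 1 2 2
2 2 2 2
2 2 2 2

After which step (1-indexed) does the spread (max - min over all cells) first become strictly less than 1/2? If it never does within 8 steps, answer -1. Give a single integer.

Answer: 1

Derivation:
Step 1: max=2, min=7/4, spread=1/4
  -> spread < 1/2 first at step 1
Step 2: max=2, min=89/50, spread=11/50
Step 3: max=2, min=4433/2400, spread=367/2400
Step 4: max=1187/600, min=20029/10800, spread=1337/10800
Step 5: max=35531/18000, min=606331/324000, spread=33227/324000
Step 6: max=211951/108000, min=18225673/9720000, spread=849917/9720000
Step 7: max=3171467/1620000, min=549485653/291600000, spread=21378407/291600000
Step 8: max=948311657/486000000, min=16529537629/8748000000, spread=540072197/8748000000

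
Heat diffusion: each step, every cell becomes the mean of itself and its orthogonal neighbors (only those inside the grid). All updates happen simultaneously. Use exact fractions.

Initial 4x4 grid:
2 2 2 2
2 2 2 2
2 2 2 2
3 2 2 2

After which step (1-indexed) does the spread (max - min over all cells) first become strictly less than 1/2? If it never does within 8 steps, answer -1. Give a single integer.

Answer: 1

Derivation:
Step 1: max=7/3, min=2, spread=1/3
  -> spread < 1/2 first at step 1
Step 2: max=41/18, min=2, spread=5/18
Step 3: max=473/216, min=2, spread=41/216
Step 4: max=14003/6480, min=2, spread=1043/6480
Step 5: max=414353/194400, min=2, spread=25553/194400
Step 6: max=12335459/5832000, min=36079/18000, spread=645863/5832000
Step 7: max=367561691/174960000, min=240971/120000, spread=16225973/174960000
Step 8: max=10975077983/5248800000, min=108701/54000, spread=409340783/5248800000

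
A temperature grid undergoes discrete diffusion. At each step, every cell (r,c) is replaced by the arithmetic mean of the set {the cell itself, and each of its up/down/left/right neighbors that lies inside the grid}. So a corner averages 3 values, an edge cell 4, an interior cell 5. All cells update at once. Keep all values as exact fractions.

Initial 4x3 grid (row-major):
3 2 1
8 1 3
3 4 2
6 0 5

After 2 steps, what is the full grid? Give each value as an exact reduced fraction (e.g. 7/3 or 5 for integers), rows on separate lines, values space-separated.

After step 1:
  13/3 7/4 2
  15/4 18/5 7/4
  21/4 2 7/2
  3 15/4 7/3
After step 2:
  59/18 701/240 11/6
  127/30 257/100 217/80
  7/2 181/50 115/48
  4 133/48 115/36

Answer: 59/18 701/240 11/6
127/30 257/100 217/80
7/2 181/50 115/48
4 133/48 115/36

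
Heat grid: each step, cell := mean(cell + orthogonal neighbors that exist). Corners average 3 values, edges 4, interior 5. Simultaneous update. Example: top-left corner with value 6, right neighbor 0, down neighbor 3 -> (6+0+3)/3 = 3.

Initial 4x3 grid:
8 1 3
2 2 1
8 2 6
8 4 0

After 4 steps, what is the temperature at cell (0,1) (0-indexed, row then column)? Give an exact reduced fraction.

Step 1: cell (0,1) = 7/2
Step 2: cell (0,1) = 313/120
Step 3: cell (0,1) = 4639/1440
Step 4: cell (0,1) = 265301/86400
Full grid after step 4:
  46979/12960 265301/86400 1162/405
  40787/10800 3899/1125 123173/43200
  23533/5400 22003/6000 144589/43200
  57377/12960 118511/28800 5669/1620

Answer: 265301/86400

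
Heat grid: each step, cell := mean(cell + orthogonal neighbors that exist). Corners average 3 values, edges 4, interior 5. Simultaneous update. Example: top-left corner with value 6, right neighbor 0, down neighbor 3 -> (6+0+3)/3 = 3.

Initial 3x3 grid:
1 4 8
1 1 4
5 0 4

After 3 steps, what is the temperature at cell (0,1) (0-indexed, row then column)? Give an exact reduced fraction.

Answer: 4651/1440

Derivation:
Step 1: cell (0,1) = 7/2
Step 2: cell (0,1) = 77/24
Step 3: cell (0,1) = 4651/1440
Full grid after step 3:
  185/72 4651/1440 1603/432
  571/240 1113/400 1113/320
  155/72 3761/1440 1295/432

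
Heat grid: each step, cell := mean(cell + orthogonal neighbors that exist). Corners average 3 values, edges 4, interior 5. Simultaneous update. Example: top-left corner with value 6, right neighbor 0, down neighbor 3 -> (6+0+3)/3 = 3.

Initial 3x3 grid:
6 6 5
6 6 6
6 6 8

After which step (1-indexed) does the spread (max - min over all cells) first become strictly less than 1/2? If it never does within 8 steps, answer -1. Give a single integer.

Step 1: max=20/3, min=17/3, spread=1
Step 2: max=233/36, min=281/48, spread=89/144
Step 3: max=2723/432, min=853/144, spread=41/108
  -> spread < 1/2 first at step 3
Step 4: max=161677/25920, min=5731/960, spread=347/1296
Step 5: max=9621299/1555200, min=3109733/518400, spread=2921/15552
Step 6: max=574669453/93312000, min=187454651/31104000, spread=24611/186624
Step 7: max=34360624691/5598720000, min=3760255799/622080000, spread=207329/2239488
Step 8: max=2057082939277/335923200000, min=678416667259/111974400000, spread=1746635/26873856

Answer: 3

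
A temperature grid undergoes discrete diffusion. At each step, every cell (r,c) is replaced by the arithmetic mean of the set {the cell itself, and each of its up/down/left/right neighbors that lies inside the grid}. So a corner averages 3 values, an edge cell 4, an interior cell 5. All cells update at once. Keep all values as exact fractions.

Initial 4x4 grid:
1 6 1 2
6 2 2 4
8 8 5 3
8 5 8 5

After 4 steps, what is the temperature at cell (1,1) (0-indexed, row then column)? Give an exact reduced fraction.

Step 1: cell (1,1) = 24/5
Step 2: cell (1,1) = 399/100
Step 3: cell (1,1) = 6761/1500
Step 4: cell (1,1) = 196001/45000
Full grid after step 4:
  66893/16200 824171/216000 698291/216000 200543/64800
  1057481/216000 196001/45000 705173/180000 380173/108000
  412883/72000 65909/12000 42907/9000 96137/21600
  45929/7200 215659/36000 118793/21600 80819/16200

Answer: 196001/45000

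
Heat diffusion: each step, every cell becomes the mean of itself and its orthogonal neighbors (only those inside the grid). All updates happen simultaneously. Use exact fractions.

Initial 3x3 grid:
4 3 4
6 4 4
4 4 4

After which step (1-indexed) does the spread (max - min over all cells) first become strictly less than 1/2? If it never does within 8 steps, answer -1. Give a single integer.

Step 1: max=14/3, min=11/3, spread=1
Step 2: max=177/40, min=137/36, spread=223/360
Step 3: max=4691/1080, min=8467/2160, spread=61/144
  -> spread < 1/2 first at step 3
Step 4: max=276307/64800, min=514289/129600, spread=511/1728
Step 5: max=16436279/3888000, min=31256683/7776000, spread=4309/20736
Step 6: max=978154063/233280000, min=1888255001/466560000, spread=36295/248832
Step 7: max=58407555611/13996800000, min=113948489347/27993600000, spread=305773/2985984
Step 8: max=3491013952267/839808000000, min=6861280201409/1679616000000, spread=2575951/35831808

Answer: 3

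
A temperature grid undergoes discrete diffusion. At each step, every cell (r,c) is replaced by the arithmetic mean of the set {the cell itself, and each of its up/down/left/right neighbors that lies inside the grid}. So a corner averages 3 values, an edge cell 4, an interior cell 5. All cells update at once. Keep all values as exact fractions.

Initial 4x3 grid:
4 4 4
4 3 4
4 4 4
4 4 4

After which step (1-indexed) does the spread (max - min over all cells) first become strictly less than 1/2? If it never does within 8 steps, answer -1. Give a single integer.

Step 1: max=4, min=15/4, spread=1/4
  -> spread < 1/2 first at step 1
Step 2: max=4, min=377/100, spread=23/100
Step 3: max=1587/400, min=18389/4800, spread=131/960
Step 4: max=28409/7200, min=166249/43200, spread=841/8640
Step 5: max=5666627/1440000, min=66577949/17280000, spread=56863/691200
Step 6: max=50850457/12960000, min=600545659/155520000, spread=386393/6220800
Step 7: max=20315641187/5184000000, min=240438276869/62208000000, spread=26795339/497664000
Step 8: max=1217073850333/311040000000, min=14446104285871/3732480000000, spread=254051069/5971968000

Answer: 1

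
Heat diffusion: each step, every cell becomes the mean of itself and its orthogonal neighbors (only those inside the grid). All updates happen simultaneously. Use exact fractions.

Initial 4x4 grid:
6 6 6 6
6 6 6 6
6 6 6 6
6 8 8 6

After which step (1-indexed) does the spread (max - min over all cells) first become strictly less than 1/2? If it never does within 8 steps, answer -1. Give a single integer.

Step 1: max=7, min=6, spread=1
Step 2: max=203/30, min=6, spread=23/30
Step 3: max=5951/900, min=6, spread=551/900
Step 4: max=35263/5400, min=1358/225, spread=2671/5400
  -> spread < 1/2 first at step 4
Step 5: max=5242427/810000, min=272743/45000, spread=333053/810000
Step 6: max=156273743/24300000, min=410773/67500, spread=8395463/24300000
Step 7: max=4664987951/729000000, min=82473007/13500000, spread=211445573/729000000
Step 8: max=5575948547/874800000, min=3724076147/607500000, spread=5331972383/21870000000

Answer: 4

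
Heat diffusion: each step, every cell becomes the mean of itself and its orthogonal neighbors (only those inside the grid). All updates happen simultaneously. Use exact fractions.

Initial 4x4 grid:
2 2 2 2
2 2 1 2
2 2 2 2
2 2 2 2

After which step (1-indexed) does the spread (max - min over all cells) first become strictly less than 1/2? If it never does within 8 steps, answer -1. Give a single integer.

Answer: 1

Derivation:
Step 1: max=2, min=7/4, spread=1/4
  -> spread < 1/2 first at step 1
Step 2: max=2, min=89/50, spread=11/50
Step 3: max=2, min=4433/2400, spread=367/2400
Step 4: max=1187/600, min=20029/10800, spread=1337/10800
Step 5: max=35531/18000, min=606331/324000, spread=33227/324000
Step 6: max=211951/108000, min=18225673/9720000, spread=849917/9720000
Step 7: max=3171467/1620000, min=549485653/291600000, spread=21378407/291600000
Step 8: max=948311657/486000000, min=16529537629/8748000000, spread=540072197/8748000000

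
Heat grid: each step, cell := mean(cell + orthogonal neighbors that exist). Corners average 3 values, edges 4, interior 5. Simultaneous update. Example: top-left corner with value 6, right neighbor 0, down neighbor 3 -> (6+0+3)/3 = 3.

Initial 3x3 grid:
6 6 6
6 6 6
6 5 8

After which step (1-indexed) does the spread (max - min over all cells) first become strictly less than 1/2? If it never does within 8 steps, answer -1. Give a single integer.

Answer: 2

Derivation:
Step 1: max=13/2, min=17/3, spread=5/6
Step 2: max=229/36, min=88/15, spread=89/180
  -> spread < 1/2 first at step 2
Step 3: max=44633/7200, min=1069/180, spread=1873/7200
Step 4: max=798781/129600, min=322597/54000, spread=122741/648000
Step 5: max=158606897/25920000, min=431879/72000, spread=3130457/25920000
Step 6: max=2848547029/466560000, min=292632637/48600000, spread=196368569/2332800000
Step 7: max=170450870063/27993600000, min=14067899849/2332800000, spread=523543/8957952
Step 8: max=10214980378861/1679616000000, min=140917568413/23328000000, spread=4410589/107495424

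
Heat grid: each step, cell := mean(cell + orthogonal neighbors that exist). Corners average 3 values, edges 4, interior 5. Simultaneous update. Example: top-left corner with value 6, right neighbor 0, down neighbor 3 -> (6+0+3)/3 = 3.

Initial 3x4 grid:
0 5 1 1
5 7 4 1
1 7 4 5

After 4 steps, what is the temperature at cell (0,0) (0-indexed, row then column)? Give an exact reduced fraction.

Step 1: cell (0,0) = 10/3
Step 2: cell (0,0) = 59/18
Step 3: cell (0,0) = 8021/2160
Step 4: cell (0,0) = 95219/25920
Full grid after step 4:
  95219/25920 77627/21600 4477/1440 4987/1728
  697211/172800 276667/72000 258617/72000 107957/34560
  108689/25920 183529/43200 33257/8640 18547/5184

Answer: 95219/25920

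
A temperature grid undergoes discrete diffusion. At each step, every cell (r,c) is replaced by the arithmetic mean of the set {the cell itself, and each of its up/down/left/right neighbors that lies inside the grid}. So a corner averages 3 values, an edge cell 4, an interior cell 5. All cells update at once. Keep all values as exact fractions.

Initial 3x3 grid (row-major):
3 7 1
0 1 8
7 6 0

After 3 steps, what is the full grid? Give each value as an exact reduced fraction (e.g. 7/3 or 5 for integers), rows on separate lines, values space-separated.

Answer: 7739/2160 12497/3600 4267/1080
48563/14400 23281/6000 8773/2400
8249/2160 8723/2400 2161/540

Derivation:
After step 1:
  10/3 3 16/3
  11/4 22/5 5/2
  13/3 7/2 14/3
After step 2:
  109/36 241/60 65/18
  889/240 323/100 169/40
  127/36 169/40 32/9
After step 3:
  7739/2160 12497/3600 4267/1080
  48563/14400 23281/6000 8773/2400
  8249/2160 8723/2400 2161/540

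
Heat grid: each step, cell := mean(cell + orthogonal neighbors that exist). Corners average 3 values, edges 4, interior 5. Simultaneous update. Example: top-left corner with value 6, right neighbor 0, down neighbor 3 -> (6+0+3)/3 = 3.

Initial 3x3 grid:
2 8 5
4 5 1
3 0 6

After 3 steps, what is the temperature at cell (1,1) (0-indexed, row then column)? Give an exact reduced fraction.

Step 1: cell (1,1) = 18/5
Step 2: cell (1,1) = 397/100
Step 3: cell (1,1) = 7453/2000
Full grid after step 3:
  4463/1080 15733/3600 9241/2160
  2999/800 7453/2000 6273/1600
  431/135 24091/7200 7211/2160

Answer: 7453/2000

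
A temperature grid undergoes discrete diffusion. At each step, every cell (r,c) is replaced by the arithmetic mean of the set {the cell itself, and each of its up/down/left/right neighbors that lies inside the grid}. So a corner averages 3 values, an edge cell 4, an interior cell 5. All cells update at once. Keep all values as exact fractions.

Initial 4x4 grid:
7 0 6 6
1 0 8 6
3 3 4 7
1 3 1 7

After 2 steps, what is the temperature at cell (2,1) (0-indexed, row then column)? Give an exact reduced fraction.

Step 1: cell (2,1) = 13/5
Step 2: cell (2,1) = 68/25
Full grid after step 2:
  26/9 799/240 381/80 71/12
  589/240 79/25 471/100 471/80
  581/240 68/25 87/20 447/80
  19/9 641/240 307/80 59/12

Answer: 68/25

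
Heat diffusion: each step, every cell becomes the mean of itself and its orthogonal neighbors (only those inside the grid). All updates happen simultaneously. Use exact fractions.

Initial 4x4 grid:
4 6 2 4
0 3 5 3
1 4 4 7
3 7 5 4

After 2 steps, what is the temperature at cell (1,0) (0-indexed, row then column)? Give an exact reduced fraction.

Step 1: cell (1,0) = 2
Step 2: cell (1,0) = 41/15
Full grid after step 2:
  109/36 56/15 18/5 4
  41/15 331/100 21/5 313/80
  43/15 383/100 217/50 235/48
  125/36 1033/240 241/48 89/18

Answer: 41/15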